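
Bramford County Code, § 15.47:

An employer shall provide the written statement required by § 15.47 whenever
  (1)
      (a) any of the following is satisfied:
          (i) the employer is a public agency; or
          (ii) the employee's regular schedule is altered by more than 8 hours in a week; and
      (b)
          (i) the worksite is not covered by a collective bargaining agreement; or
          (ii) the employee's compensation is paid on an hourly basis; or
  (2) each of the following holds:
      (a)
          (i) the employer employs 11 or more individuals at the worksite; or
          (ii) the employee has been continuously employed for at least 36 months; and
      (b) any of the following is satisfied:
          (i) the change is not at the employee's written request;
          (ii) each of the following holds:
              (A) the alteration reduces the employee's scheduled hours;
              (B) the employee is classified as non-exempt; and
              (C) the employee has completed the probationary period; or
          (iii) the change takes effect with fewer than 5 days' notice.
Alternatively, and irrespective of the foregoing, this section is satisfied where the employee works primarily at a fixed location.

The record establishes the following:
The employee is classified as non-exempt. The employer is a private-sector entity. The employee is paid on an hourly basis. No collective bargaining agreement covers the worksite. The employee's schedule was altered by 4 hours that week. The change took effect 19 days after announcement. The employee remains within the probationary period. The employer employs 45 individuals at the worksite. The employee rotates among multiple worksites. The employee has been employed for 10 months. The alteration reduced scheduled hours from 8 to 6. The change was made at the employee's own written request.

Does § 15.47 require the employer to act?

No — not required.

(i) public agency — fails.
(ii) schedule shift > 8h — not met.
So (a) is not satisfied (F OR F).
(i) no CBA — met.
(ii) hourly-paid — met.
(b): T OR T → true.
(1): F AND T → false.
(i) ≥ 11 at site — met.
(ii) tenure ≥ 36 mo. — fails.
(a): T OR F → true.
(i) not employee-requested — fails.
(A) hours reduced — holds.
(B) non-exempt — met.
(C) past probation — not satisfied.
(ii) = T AND T AND F = false.
(iii) < 5 days' notice — fails.
(b): F OR F OR F → false.
So (2) is not satisfied (T AND F).
So Overall is not satisfied (F OR F).
Exception (fixed location) — not satisfied.
Result: main false OR exception false → false.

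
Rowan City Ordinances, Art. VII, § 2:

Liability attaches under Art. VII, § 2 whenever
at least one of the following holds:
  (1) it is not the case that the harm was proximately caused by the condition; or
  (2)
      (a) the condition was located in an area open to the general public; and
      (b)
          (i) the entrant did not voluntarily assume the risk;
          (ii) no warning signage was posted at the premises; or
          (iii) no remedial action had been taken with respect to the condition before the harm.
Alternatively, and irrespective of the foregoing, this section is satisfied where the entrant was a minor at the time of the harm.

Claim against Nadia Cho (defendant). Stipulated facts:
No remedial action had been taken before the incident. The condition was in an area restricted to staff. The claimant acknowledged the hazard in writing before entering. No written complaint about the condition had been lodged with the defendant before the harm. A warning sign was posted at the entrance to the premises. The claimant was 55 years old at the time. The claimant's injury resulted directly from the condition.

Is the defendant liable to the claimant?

No — not liable.

(1) not (proximate cause) — fails.
(a) public area — fails.
(i) no assumed risk — not satisfied.
(ii) no signage posted — not satisfied.
(iii) no remedial action — satisfied.
So (b) is satisfied (F OR F OR T).
(2) = F AND T = false.
So Overall is not satisfied (F OR F).
Exception (entrant a minor) — not satisfied.
Result: main false OR exception false → false.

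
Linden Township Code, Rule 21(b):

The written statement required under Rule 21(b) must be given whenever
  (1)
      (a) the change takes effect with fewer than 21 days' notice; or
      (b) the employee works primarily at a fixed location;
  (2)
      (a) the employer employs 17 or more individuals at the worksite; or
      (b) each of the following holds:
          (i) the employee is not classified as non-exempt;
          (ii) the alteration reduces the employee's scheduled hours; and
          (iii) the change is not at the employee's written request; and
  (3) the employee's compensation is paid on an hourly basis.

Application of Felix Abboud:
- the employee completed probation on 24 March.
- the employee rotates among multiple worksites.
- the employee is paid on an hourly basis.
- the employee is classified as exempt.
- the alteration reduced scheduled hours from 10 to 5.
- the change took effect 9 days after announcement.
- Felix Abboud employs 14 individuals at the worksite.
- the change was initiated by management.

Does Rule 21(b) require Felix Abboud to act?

Yes — required.

(a) < 21 days' notice — holds.
(b) fixed location — not satisfied.
So (1) is satisfied (T OR F).
(a) ≥ 17 at site — fails.
(i) not (non-exempt) — satisfied.
(ii) hours reduced — met.
(iii) not employee-requested — satisfied.
(b) = T AND T AND T = true.
(2): F OR T → true.
(3) hourly-paid — met.
Overall: T AND T AND T → true.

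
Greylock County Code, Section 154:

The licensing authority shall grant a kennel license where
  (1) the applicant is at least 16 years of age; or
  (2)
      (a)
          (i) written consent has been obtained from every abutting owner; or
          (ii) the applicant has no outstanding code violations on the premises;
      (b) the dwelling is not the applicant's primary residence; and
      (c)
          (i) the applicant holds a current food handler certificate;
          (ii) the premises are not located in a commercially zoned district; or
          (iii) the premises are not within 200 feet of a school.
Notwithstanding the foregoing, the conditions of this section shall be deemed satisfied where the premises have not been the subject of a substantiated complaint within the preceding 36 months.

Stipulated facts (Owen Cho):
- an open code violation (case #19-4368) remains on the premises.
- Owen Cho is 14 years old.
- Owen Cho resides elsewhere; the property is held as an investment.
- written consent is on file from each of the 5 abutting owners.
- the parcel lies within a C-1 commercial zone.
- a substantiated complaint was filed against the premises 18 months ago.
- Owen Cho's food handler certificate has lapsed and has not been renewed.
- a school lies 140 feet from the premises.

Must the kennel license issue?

No — denied.

(1) age ≥ 16 — not satisfied.
(i) all abutters consent — holds.
(ii) no code violations — not met.
(a): T OR F → true.
(b) not (primary residence) — met.
(i) food handler cert. — not satisfied.
(ii) not (commercially zoned) — fails.
(iii) ≥200 ft from school — not satisfied.
(c) = F OR F OR F = false.
So (2) is not satisfied (T AND T AND F).
So Overall is not satisfied (F OR F).
Exception (no complaint in 36 mo.) — not satisfied.
Result: main false OR exception false → false.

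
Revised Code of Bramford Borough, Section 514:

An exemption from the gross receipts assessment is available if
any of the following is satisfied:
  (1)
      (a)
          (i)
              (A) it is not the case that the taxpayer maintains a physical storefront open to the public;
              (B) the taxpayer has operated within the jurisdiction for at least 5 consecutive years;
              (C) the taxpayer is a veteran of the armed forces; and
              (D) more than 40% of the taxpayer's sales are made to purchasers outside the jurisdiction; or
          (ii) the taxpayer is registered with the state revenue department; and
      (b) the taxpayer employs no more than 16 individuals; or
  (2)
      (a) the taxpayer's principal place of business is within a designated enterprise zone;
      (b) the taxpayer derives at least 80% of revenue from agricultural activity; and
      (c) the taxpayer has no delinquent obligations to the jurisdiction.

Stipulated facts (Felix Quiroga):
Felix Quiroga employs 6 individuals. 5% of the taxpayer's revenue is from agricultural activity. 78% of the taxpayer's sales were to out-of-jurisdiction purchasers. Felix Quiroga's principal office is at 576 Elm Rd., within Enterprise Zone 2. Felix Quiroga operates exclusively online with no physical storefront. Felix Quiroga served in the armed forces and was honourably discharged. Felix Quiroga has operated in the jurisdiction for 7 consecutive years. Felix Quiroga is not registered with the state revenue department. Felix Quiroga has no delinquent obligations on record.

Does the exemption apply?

Yes — exempt.

(A) not (has storefront) — holds.
(B) ≥ 5 yrs in jurisdiction — satisfied.
(C) veteran — met.
(D) >40% out-of-jur. sales — satisfied.
So (i) is satisfied (T AND T AND T AND T).
(ii) state-registered — fails.
(a) = T OR F = true.
(b) ≤ 16 employees — satisfied.
(1): T AND T → true.
(a) in enterprise zone — holds.
(b) ≥80% agricultural — fails.
(c) no delinquency — holds.
(2) = T AND F AND T = false.
Overall = T OR F = true.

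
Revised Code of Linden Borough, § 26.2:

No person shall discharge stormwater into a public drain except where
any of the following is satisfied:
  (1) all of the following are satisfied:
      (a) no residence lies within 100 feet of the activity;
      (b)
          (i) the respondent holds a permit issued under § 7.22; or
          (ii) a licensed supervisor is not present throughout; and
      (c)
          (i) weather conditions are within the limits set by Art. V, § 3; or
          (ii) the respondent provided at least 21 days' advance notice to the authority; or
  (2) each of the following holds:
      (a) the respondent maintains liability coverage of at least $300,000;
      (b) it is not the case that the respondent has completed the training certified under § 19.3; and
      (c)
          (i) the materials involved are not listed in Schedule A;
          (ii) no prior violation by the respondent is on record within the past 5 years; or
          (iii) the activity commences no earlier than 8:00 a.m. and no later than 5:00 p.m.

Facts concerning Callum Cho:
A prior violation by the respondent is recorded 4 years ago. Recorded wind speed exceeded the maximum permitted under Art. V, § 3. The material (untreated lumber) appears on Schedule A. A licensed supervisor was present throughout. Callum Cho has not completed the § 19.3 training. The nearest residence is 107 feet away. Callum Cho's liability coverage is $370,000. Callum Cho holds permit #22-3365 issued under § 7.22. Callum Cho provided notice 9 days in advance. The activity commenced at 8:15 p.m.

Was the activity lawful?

(a) no residence in 100 ft — met.
(i) holds permit — holds.
(ii) not (supervisor present) — not met.
(b): T OR F → true.
(i) weather ok — fails.
(ii) ≥21 days' notice — fails.
(c) = F OR F = false.
So (1) is not satisfied (T AND T AND F).
(a) coverage ≥ $300,000 — holds.
(b) not (training certified) — holds.
(i) not (Schedule A material) — not satisfied.
(ii) no prior violation — not met.
(iii) start within hours — not met.
(c) = F OR F OR F = false.
(2) = T AND T AND F = false.
So Overall is not satisfied (F OR F).

No — unlawful.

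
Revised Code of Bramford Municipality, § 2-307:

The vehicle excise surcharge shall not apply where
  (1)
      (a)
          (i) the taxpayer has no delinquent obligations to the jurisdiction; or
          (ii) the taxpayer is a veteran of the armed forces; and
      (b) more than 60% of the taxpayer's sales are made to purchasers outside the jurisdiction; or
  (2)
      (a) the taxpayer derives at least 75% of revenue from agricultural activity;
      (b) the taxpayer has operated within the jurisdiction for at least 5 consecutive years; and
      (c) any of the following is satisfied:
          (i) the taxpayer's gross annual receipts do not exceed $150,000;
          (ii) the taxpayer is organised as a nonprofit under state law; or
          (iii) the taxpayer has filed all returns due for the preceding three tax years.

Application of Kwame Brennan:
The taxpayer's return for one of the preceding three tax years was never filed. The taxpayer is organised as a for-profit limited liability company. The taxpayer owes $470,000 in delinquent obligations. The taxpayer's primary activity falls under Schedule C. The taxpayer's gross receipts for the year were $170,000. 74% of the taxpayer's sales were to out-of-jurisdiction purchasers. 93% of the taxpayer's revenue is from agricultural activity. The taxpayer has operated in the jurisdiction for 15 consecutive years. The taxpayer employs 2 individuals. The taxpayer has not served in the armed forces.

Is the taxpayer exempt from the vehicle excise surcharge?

(i) no delinquency — not satisfied.
(ii) veteran — not satisfied.
So (a) is not satisfied (F OR F).
(b) >60% out-of-jur. sales — holds.
So (1) is not satisfied (F AND T).
(a) ≥75% agricultural — met.
(b) ≥ 5 yrs in jurisdiction — satisfied.
(i) receipts ≤ $150,000 — not satisfied.
(ii) nonprofit — fails.
(iii) returns current — not met.
So (c) is not satisfied (F OR F OR F).
(2): T AND T AND F → false.
So Overall is not satisfied (F OR F).

No — not exempt.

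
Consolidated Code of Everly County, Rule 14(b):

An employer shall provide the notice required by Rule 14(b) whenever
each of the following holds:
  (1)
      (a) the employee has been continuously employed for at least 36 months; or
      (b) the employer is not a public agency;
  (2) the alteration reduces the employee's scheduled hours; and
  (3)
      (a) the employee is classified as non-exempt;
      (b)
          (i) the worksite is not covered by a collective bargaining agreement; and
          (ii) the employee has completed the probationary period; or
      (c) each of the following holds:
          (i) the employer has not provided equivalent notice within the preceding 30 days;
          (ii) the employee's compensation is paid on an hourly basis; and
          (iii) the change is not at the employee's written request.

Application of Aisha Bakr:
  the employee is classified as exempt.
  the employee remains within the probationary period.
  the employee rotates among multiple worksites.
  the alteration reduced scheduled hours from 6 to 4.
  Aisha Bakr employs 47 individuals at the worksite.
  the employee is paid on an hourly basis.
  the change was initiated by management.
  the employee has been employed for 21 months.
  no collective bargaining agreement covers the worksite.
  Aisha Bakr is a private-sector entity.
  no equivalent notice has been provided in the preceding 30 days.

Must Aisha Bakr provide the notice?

Yes — required.

(a) tenure ≥ 36 mo. — not satisfied.
(b) not (public agency) — holds.
So (1) is satisfied (F OR T).
(2) hours reduced — satisfied.
(a) non-exempt — fails.
(i) no CBA — met.
(ii) past probation — not met.
(b) = T AND F = false.
(i) no recent notice — met.
(ii) hourly-paid — met.
(iii) not employee-requested — satisfied.
(c) = T AND T AND T = true.
(3): F OR F OR T → true.
So Overall is satisfied (T AND T AND T).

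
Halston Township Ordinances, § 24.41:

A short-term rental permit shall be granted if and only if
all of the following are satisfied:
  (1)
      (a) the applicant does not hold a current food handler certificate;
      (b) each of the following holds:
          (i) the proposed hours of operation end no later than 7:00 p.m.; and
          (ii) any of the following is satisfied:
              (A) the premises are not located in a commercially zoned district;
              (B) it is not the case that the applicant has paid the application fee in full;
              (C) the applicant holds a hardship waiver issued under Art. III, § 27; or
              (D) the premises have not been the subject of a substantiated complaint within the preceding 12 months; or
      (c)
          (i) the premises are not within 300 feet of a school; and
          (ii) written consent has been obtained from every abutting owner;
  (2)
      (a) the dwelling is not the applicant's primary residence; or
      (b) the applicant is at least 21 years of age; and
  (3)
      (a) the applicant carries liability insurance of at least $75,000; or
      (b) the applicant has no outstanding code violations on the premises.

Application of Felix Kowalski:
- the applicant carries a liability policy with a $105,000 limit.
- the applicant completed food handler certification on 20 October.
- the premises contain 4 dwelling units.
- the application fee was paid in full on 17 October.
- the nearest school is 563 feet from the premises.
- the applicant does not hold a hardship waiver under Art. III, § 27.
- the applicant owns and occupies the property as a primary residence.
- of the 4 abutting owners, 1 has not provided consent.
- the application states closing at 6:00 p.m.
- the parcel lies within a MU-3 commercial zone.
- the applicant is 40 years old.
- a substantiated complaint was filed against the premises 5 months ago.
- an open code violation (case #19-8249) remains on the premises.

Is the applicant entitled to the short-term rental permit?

(a) not (food handler cert.) — fails.
(i) closes by 7 p.m. — satisfied.
(A) not (commercially zoned) — not satisfied.
(B) not (fee paid) — not satisfied.
(C) hardship waiver — not met.
(D) no complaint in 12 mo. — not satisfied.
(ii) = F OR F OR F OR F = false.
(b) = T AND F = false.
(i) ≥300 ft from school — holds.
(ii) all abutters consent — fails.
So (c) is not satisfied (T AND F).
(1) = F OR F OR F = false.
(a) not (primary residence) — not met.
(b) age ≥ 21 — satisfied.
So (2) is satisfied (F OR T).
(a) insurance ≥ $75,000 — met.
(b) no code violations — fails.
(3) = T OR F = true.
Overall = F AND T AND T = false.

No — denied.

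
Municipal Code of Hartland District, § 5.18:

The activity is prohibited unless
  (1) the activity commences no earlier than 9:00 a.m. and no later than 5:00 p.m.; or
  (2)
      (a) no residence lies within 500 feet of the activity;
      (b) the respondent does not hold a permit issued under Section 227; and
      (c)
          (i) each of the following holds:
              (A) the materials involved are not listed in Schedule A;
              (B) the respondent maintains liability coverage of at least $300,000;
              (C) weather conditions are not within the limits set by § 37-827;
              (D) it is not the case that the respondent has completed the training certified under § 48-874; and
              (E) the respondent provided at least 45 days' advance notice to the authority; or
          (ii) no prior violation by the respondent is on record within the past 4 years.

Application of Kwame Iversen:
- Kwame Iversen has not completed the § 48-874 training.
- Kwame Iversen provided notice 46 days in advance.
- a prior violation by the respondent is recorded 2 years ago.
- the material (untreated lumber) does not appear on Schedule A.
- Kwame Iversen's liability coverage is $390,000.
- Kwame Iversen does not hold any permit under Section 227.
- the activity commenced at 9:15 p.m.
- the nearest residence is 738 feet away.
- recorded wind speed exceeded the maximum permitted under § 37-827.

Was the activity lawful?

(1) start within hours — fails.
(a) no residence in 500 ft — met.
(b) not (holds permit) — met.
(A) not (Schedule A material) — holds.
(B) coverage ≥ $300,000 — met.
(C) not (weather ok) — met.
(D) not (training certified) — holds.
(E) ≥45 days' notice — holds.
(i) = T AND T AND T AND T AND T = true.
(ii) no prior violation — not satisfied.
(c) = T OR F = true.
(2) = T AND T AND T = true.
So Overall is satisfied (F OR T).

Yes — lawful.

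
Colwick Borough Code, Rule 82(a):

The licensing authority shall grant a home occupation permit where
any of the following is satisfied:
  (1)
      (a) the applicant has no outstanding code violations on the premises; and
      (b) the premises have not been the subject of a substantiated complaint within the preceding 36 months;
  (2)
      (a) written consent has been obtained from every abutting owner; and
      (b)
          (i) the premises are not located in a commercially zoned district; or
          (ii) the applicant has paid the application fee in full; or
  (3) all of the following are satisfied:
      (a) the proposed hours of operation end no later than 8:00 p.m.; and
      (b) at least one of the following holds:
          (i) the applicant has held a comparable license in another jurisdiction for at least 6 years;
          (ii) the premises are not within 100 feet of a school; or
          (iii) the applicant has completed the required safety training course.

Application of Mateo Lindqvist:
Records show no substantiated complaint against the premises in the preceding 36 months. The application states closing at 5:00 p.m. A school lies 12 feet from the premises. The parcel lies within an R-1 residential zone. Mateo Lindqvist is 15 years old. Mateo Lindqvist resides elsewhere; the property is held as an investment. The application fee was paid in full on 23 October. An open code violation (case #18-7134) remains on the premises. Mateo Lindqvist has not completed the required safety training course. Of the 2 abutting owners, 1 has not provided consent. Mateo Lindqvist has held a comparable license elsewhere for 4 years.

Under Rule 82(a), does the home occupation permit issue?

No — denied.

(a) no code violations — not satisfied.
(b) no complaint in 36 mo. — holds.
So (1) is not satisfied (F AND T).
(a) all abutters consent — not met.
(i) not (commercially zoned) — met.
(ii) fee paid — holds.
(b) = T OR T = true.
(2) = F AND T = false.
(a) closes by 8 p.m. — met.
(i) prior license ≥ 6 yr — not met.
(ii) ≥100 ft from school — not satisfied.
(iii) safety training — not met.
(b): F OR F OR F → false.
(3) = T AND F = false.
Overall: F OR F OR F → false.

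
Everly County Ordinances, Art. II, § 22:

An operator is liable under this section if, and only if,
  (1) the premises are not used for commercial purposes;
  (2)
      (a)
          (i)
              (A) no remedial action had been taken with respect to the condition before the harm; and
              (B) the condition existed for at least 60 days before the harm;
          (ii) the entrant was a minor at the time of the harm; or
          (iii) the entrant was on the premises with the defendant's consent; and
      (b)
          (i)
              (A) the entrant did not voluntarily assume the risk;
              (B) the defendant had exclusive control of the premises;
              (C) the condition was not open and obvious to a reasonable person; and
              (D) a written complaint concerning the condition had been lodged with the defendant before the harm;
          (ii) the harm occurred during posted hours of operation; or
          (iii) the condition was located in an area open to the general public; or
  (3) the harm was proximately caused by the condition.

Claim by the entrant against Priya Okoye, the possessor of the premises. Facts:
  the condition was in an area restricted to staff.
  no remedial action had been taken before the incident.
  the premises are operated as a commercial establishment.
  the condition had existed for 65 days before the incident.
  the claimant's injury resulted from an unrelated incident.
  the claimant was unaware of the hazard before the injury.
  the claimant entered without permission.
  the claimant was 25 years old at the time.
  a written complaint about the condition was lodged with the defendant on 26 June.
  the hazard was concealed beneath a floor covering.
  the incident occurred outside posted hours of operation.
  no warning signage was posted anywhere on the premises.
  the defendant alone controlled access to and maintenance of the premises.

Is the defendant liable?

Yes — liable.

(1) not (commercial use) — fails.
(A) no remedial action — satisfied.
(B) condition ≥60 days old — met.
So (i) is satisfied (T AND T).
(ii) entrant a minor — fails.
(iii) consent to enter — not satisfied.
So (a) is satisfied (T OR F OR F).
(A) no assumed risk — holds.
(B) exclusive control — holds.
(C) not open/obvious — holds.
(D) complaint lodged — holds.
(i): T AND T AND T AND T → true.
(ii) during posted hours — not met.
(iii) public area — not met.
So (b) is satisfied (T OR F OR F).
(2) = T AND T = true.
(3) proximate cause — fails.
Overall: F OR T OR F → true.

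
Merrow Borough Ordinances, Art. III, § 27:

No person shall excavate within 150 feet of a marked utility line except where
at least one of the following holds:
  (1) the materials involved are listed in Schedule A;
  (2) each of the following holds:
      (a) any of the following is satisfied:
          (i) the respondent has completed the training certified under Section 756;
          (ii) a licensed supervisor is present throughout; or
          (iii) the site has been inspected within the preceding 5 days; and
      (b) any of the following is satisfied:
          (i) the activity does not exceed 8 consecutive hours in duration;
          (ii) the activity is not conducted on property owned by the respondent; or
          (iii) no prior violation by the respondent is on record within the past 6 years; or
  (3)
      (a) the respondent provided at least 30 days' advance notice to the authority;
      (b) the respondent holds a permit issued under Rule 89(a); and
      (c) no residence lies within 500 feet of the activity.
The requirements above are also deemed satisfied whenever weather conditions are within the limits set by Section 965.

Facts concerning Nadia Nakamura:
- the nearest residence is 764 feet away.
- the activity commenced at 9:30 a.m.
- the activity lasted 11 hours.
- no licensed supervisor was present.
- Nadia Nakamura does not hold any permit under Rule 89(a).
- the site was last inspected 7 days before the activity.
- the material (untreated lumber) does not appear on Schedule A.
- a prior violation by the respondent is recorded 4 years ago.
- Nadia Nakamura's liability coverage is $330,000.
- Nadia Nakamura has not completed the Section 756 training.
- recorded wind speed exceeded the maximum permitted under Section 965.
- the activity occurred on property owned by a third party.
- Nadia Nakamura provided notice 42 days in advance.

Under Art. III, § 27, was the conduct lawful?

(1) Schedule A material — not satisfied.
(i) training certified — not met.
(ii) supervisor present — not satisfied.
(iii) site inspected — fails.
(a): F OR F OR F → false.
(i) ≤ 8 hrs duration — fails.
(ii) not (own property) — satisfied.
(iii) no prior violation — fails.
(b) = F OR T OR F = true.
(2): F AND T → false.
(a) ≥30 days' notice — met.
(b) holds permit — not met.
(c) no residence in 500 ft — holds.
So (3) is not satisfied (T AND F AND T).
Overall = F OR F OR F = false.
Exception (weather ok) — not satisfied.
Result: main false OR exception false → false.

No — unlawful.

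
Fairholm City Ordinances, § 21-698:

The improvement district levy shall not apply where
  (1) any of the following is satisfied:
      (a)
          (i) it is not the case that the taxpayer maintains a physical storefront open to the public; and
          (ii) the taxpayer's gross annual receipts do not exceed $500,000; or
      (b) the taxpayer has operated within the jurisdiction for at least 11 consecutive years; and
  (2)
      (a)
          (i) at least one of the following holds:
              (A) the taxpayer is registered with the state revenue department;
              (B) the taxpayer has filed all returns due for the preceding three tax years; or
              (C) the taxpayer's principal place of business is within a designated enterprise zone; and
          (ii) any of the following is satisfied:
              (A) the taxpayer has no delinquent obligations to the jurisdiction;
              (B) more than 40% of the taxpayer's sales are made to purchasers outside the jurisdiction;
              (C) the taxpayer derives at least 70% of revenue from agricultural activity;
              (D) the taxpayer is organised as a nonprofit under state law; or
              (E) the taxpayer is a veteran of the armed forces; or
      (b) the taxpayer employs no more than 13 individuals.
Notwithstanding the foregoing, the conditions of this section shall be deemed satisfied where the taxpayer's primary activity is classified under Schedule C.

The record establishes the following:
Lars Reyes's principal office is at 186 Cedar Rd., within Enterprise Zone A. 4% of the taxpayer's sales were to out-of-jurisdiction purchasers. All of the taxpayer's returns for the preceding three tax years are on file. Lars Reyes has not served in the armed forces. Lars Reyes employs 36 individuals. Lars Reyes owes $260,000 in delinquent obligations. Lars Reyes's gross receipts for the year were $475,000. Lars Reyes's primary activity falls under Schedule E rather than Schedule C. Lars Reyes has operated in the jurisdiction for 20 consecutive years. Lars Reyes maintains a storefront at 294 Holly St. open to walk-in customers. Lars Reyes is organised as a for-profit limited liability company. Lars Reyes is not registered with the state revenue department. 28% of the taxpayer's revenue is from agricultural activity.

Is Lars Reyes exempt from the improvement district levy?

(i) not (has storefront) — fails.
(ii) receipts ≤ $500,000 — met.
(a): F AND T → false.
(b) ≥ 11 yrs in jurisdiction — holds.
(1) = F OR T = true.
(A) state-registered — not met.
(B) returns current — holds.
(C) in enterprise zone — satisfied.
(i) = F OR T OR T = true.
(A) no delinquency — not satisfied.
(B) >40% out-of-jur. sales — not met.
(C) ≥70% agricultural — not satisfied.
(D) nonprofit — not met.
(E) veteran — not met.
(ii): F OR F OR F OR F OR F → false.
So (a) is not satisfied (T AND F).
(b) ≤ 13 employees — fails.
So (2) is not satisfied (F OR F).
So Overall is not satisfied (T AND F).
Exception (Schedule C activity) — not satisfied.
Result: main false OR exception false → false.

No — not exempt.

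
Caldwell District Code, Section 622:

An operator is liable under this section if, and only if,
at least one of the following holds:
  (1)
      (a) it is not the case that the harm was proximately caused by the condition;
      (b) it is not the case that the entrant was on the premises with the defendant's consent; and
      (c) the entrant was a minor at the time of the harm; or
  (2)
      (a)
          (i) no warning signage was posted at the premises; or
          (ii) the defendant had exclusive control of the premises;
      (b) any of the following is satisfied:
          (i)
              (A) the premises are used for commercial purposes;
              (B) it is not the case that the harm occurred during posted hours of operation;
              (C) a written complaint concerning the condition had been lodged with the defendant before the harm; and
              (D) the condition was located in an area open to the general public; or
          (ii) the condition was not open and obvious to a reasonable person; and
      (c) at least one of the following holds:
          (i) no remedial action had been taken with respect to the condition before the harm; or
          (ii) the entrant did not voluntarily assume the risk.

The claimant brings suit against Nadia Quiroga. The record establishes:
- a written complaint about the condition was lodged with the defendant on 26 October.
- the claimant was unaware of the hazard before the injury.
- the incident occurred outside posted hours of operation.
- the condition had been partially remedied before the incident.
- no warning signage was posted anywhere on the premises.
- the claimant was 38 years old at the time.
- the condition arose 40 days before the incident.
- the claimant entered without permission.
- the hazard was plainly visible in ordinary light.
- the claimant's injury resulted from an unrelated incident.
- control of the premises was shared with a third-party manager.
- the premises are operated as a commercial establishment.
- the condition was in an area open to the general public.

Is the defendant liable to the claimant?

(a) not (proximate cause) — satisfied.
(b) not (consent to enter) — holds.
(c) entrant a minor — not satisfied.
So (1) is not satisfied (T AND T AND F).
(i) no signage posted — met.
(ii) exclusive control — not satisfied.
(a) = T OR F = true.
(A) commercial use — holds.
(B) not (during posted hours) — met.
(C) complaint lodged — met.
(D) public area — satisfied.
(i) = T AND T AND T AND T = true.
(ii) not open/obvious — fails.
So (b) is satisfied (T OR F).
(i) no remedial action — not met.
(ii) no assumed risk — holds.
(c) = F OR T = true.
So (2) is satisfied (T AND T AND T).
So Overall is satisfied (F OR T).

Yes — liable.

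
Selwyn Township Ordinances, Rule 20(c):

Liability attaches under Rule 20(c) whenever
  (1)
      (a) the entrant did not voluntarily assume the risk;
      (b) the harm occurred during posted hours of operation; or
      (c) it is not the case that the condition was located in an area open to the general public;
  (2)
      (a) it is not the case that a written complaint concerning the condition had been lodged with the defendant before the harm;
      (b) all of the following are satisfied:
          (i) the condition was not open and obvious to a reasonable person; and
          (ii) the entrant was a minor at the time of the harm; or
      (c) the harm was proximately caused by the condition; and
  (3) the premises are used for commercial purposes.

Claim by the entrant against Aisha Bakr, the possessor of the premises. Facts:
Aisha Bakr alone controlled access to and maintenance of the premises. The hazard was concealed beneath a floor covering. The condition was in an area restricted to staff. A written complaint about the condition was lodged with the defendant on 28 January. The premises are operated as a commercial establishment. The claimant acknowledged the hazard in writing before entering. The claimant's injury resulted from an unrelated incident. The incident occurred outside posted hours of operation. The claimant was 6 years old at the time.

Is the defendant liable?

(a) no assumed risk — fails.
(b) during posted hours — not satisfied.
(c) not (public area) — holds.
(1): F OR F OR T → true.
(a) not (complaint lodged) — not satisfied.
(i) not open/obvious — holds.
(ii) entrant a minor — satisfied.
So (b) is satisfied (T AND T).
(c) proximate cause — not satisfied.
So (2) is satisfied (F OR T OR F).
(3) commercial use — holds.
Overall = T AND T AND T = true.

Yes — liable.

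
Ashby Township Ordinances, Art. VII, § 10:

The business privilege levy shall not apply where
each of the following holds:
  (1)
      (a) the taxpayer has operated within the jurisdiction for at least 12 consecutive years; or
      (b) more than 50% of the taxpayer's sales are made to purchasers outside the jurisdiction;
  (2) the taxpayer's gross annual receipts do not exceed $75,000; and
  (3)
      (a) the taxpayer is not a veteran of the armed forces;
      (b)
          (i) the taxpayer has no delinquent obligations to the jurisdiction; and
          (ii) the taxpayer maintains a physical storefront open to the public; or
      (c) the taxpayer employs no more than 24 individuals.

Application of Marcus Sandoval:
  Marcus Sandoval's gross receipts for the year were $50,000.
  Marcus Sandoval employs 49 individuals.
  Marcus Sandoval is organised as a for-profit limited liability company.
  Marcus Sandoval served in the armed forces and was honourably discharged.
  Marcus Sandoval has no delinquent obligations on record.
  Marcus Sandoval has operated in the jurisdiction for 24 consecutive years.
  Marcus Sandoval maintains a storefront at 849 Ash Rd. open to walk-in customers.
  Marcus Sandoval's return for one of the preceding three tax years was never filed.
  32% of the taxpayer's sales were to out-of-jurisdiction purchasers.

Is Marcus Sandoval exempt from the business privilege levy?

(a) ≥ 12 yrs in jurisdiction — satisfied.
(b) >50% out-of-jur. sales — not satisfied.
(1): T OR F → true.
(2) receipts ≤ $75,000 — met.
(a) not (veteran) — not met.
(i) no delinquency — satisfied.
(ii) has storefront — met.
(b): T AND T → true.
(c) ≤ 24 employees — fails.
So (3) is satisfied (F OR T OR F).
So Overall is satisfied (T AND T AND T).

Yes — exempt.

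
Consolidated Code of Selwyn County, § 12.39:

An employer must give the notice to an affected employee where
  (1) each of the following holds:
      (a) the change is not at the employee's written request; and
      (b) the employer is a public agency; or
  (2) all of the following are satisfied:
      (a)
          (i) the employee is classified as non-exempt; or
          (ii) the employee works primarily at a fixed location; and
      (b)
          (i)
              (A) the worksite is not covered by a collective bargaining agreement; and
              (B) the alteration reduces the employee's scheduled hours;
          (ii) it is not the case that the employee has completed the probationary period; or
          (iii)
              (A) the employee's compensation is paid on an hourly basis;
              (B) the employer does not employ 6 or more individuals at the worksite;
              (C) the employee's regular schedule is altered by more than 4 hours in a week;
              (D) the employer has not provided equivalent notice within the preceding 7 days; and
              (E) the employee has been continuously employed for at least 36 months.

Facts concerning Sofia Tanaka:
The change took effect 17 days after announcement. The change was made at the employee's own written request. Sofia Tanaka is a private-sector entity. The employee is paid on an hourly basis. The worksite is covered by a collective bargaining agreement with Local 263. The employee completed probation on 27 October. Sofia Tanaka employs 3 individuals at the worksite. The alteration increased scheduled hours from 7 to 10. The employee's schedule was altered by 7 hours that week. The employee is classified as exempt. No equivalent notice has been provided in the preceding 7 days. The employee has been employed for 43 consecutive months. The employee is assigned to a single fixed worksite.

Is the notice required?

(a) not employee-requested — not satisfied.
(b) public agency — not met.
(1): F AND F → false.
(i) non-exempt — not satisfied.
(ii) fixed location — met.
(a) = F OR T = true.
(A) no CBA — not satisfied.
(B) hours reduced — fails.
(i): F AND F → false.
(ii) not (past probation) — not met.
(A) hourly-paid — satisfied.
(B) not (≥ 6 at site) — satisfied.
(C) schedule shift > 4h — holds.
(D) no recent notice — met.
(E) tenure ≥ 36 mo. — satisfied.
(iii): T AND T AND T AND T AND T → true.
(b) = F OR F OR T = true.
(2) = T AND T = true.
So Overall is satisfied (F OR T).

Yes — required.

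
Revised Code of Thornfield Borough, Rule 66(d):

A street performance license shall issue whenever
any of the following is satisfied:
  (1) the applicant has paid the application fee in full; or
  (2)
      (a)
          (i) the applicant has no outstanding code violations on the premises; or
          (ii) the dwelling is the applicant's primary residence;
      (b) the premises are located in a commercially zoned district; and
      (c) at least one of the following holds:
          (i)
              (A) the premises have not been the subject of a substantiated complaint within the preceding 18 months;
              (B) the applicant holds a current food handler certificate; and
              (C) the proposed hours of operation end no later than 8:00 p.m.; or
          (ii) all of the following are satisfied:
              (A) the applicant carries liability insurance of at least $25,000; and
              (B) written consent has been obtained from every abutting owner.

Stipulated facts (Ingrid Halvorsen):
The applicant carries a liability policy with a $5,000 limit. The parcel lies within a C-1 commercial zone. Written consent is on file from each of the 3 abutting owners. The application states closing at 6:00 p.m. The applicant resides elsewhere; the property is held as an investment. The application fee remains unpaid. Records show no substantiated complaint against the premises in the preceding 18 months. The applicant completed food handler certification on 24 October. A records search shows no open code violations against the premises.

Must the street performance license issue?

Yes — granted.

(1) fee paid — not met.
(i) no code violations — met.
(ii) primary residence — not satisfied.
(a): T OR F → true.
(b) commercially zoned — holds.
(A) no complaint in 18 mo. — holds.
(B) food handler cert. — holds.
(C) closes by 8 p.m. — met.
So (i) is satisfied (T AND T AND T).
(A) insurance ≥ $25,000 — not met.
(B) all abutters consent — holds.
(ii): F AND T → false.
(c) = T OR F = true.
(2): T AND T AND T → true.
Overall = F OR T = true.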